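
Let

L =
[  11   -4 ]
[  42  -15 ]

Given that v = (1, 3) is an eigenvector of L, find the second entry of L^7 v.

-3

First find the eigenvalue: Lv = (-1, -3) = -1·(1, 3), so λ = -1.
Then L^7 v = λ^7·v = (-1)^7·(1, 3) = -1·(1, 3) = (-1, -3).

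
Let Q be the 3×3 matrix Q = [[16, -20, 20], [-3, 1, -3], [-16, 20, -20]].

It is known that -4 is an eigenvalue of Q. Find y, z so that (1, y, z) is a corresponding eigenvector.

0, -1

We need (Q + 4I)v = 0.
Q + 4I = [[20, -20, 20], [-3, 5, -3], [-16, 20, -16]].
Row 1: (20)·1 + (-20)·y + (20)·z = 0
Row 2: (-3)·1 + (5)·y + (-3)·z = 0
Row 3: (-16)·1 + (20)·y + (-16)·z = 0
Solving gives y = 0, z = -1.
Check: Q·(1, 0, -1) = (-4, 0, 4) = -4·(1, 0, -1).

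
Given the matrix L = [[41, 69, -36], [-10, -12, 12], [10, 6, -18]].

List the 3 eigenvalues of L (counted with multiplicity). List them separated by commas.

-6, 6, 11

Compute the characteristic polynomial p(r) = det(rI - L).
Expanding the 3×3 determinant: p(r) = r^3 - 11r^2 - 36r + 396.
Rational-root test: r = -6 gives p(-6) = 0.
Factor out (r + 6): p(r) = (r + 6)·(r^2 - 17r + 66).
The quadratic factors as (r - 6)·(r - 11).
Eigenvalues: -6, 6, 11.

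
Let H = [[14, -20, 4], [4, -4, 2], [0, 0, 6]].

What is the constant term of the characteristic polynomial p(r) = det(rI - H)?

-144

p(0) = det(0·I − H) = det(−H) = (−1)^3·det(H).
det(H) = 144, so p(0) = -144.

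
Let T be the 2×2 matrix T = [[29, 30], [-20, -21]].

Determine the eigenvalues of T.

-1, 9

det(T - λI) = (29 - λ)(-21 - λ) - (30)·(-20) = λ^2 - 8λ - 9.
This factors as (λ + 1)·(λ - 9) = 0.
Eigenvalues: -1, 9.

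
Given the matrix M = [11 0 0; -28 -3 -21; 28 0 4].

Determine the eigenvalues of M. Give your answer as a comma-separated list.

Set up det(rI - M) = 0.
Expanding the 3×3 determinant: p(r) = r^3 - 12r^2 - r + 132.
Rational-root test: r = 4 gives p(4) = 0.
Factor out (r - 4): p(r) = (r - 4)·(r^2 - 8r - 33).
The quadratic factors as (r + 3)·(r - 11).
Eigenvalues: -3, 4, 11.

-3, 4, 11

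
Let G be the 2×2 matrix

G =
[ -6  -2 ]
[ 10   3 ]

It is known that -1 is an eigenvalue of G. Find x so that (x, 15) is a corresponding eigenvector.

-6

We need (G + 1I)v = 0.
G + 1I = [[-5, -2], [10, 4]].
Row 1: (-5)·x + (-2)·15 = 0
Row 2: (10)·x + (4)·15 = 0
Solving gives x = -6.
Check: G·(-6, 15) = (6, -15) = -1·(-6, 15).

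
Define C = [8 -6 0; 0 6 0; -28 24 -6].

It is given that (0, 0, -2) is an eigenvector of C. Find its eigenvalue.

Compute Cv: C·(0, 0, -2) = (0, 0, 12).
Since Cv = λv, compare component 3: 12 = λ·-2, so λ = -6.

-6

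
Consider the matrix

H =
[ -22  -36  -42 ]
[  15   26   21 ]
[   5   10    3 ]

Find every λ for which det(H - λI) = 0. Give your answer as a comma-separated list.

-4, 3, 8

Compute the characteristic polynomial p(λ) = det(λI - H).
Expanding along the first row, p(λ) = λ^3 - 7λ^2 - 20λ + 96.
Since p(3) = 0, λ = 3 is a root.
Factor out (λ - 3): p(λ) = (λ - 3)·(λ^2 - 4λ - 32).
The quadratic factors as (λ + 4)·(λ - 8).
Eigenvalues: -4, 3, 8.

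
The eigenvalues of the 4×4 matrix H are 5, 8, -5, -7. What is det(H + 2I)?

If H has eigenvalues 5, 8, -5, -7, then H + 2I has eigenvalues 7, 10, -3, -5.
det(H + 2I) = (7) · (10) · (-3) · (-5) = 1050.

1050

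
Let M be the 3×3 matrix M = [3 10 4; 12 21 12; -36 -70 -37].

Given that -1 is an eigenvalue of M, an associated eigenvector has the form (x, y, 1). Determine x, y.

We need (M + 1I)v = 0.
M + 1I = [[4, 10, 4], [12, 22, 12], [-36, -70, -36]].
Row 1: (4)·x + (10)·y + (4)·1 = 0
Row 2: (12)·x + (22)·y + (12)·1 = 0
Row 3: (-36)·x + (-70)·y + (-36)·1 = 0
Solving gives x = -1, y = 0.
Check: M·(-1, 0, 1) = (1, 0, -1) = -1·(-1, 0, 1).

-1, 0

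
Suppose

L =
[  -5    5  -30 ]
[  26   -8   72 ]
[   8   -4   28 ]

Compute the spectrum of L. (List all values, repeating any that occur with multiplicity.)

4, 5, 6

Compute the characteristic polynomial p(lambda) = det(lambda·I - L).
Expanding along the first row, p(lambda) = lambda^3 - 15·lambda^2 + 74·lambda - 120.
Try lambda = 4: p(4) = 0, so 4 is a root.
Factor out (lambda - 4): p(lambda) = (lambda - 4)·(lambda^2 - 11·lambda + 30).
The quadratic factors as (lambda - 5)·(lambda - 6).
Eigenvalues: 4, 5, 6.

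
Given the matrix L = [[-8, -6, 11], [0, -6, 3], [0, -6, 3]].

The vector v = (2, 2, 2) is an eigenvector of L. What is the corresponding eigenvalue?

-3

Compute Lv: L·(2, 2, 2) = (-6, -6, -6).
Since Lv = λv, compare component 1: -6 = λ·2, so λ = -3.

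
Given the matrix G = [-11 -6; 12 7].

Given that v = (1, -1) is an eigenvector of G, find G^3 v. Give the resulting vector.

First find the eigenvalue: Gv = (-5, 5) = -5·(1, -1), so λ = -5.
Then G^3 v = λ^3·v = (-5)^3·(1, -1) = -125·(1, -1) = (-125, 125).

(-125, 125)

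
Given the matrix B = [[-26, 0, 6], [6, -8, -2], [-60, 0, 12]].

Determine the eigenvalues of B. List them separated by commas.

-8, -8, -6

Compute the characteristic polynomial p(t) = det(tI - B).
Expanding along the first row, p(t) = t^3 + 22t^2 + 160t + 384.
Rational-root test: t = -6 gives p(-6) = 0.
Factor out (t + 6): p(t) = (t + 6)·(t^2 + 16t + 64).
The quadratic factor is (t + 8)^2.
Eigenvalues: -8, -8, -6.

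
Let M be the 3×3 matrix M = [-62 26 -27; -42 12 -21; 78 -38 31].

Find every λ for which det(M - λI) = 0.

The characteristic polynomial is p(t) = det(tI - M).
Expanding along the first row, p(t) = t^3 + 19t^2 + 106t + 144.
Rational-root test: t = -2 gives p(-2) = 0.
Factor out (t + 2): p(t) = (t + 2)·(t^2 + 17t + 72).
The quadratic factors as (t + 9)·(t + 8).
Eigenvalues: -9, -8, -2.

-9, -8, -2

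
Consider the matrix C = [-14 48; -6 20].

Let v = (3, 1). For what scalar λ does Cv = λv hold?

Compute Cv: C·(3, 1) = (6, 2).
Since Cv = λv, compare component 1: 6 = λ·3, so λ = 2.

2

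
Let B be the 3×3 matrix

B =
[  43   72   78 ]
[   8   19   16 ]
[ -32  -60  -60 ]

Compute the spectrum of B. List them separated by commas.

The characteristic polynomial is p(lambda) = det(lambda·I - B).
Cofactor expansion gives p(lambda) = lambda^3 - 2·lambda^2 - 23·lambda + 60.
Since p(4) = 0, lambda = 4 is a root.
Dividing by (lambda - 4) leaves lambda^2 + 2·lambda - 15.
The quadratic factors as (lambda + 5)·(lambda - 3).
Eigenvalues: -5, 3, 4.

-5, 3, 4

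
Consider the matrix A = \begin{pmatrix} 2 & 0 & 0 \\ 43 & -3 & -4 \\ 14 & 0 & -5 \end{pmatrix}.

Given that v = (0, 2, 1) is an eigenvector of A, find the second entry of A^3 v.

-250

First find the eigenvalue: Av = (0, -10, -5) = -5·(0, 2, 1), so λ = -5.
Then A^3 v = λ^3·v = (-5)^3·(0, 2, 1) = -125·(0, 2, 1) = (0, -250, -125).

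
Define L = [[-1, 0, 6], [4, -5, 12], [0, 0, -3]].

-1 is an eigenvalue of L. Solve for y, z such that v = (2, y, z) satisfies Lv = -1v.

2, 0

We need (L + 1I)v = 0.
L + 1I = [[0, 0, 6], [4, -4, 12], [0, 0, -2]].
Row 1: (0)·2 + (0)·y + (6)·z = 0
Row 2: (4)·2 + (-4)·y + (12)·z = 0
Row 3: (0)·2 + (0)·y + (-2)·z = 0
Solving gives y = 2, z = 0.
Check: L·(2, 2, 0) = (-2, -2, 0) = -1·(2, 2, 0).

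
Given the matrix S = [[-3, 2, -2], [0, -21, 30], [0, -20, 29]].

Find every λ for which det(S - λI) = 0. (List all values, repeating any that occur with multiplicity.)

Set up det(sI - S) = 0.
Cofactor expansion gives p(s) = s^3 - 5s^2 - 33s - 27.
Rational-root test: s = -1 gives p(-1) = 0.
Dividing by (s + 1) leaves s^2 - 6s - 27.
The quadratic factors as (s + 3)·(s - 9).
Eigenvalues: -3, -1, 9.

-3, -1, 9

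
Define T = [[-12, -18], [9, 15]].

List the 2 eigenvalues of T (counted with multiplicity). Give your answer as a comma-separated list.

-3, 6

det(T - sI) = (-12 - s)(15 - s) - (-18)·(9) = s^2 - 3s - 18.
This factors as (s + 3)·(s - 6) = 0.
Eigenvalues: -3, 6.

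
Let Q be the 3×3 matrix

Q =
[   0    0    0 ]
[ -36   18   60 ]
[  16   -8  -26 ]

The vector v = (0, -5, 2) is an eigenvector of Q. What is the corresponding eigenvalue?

Compute Qv: Q·(0, -5, 2) = (0, 30, -12).
Since Qv = λv, compare component 2: 30 = λ·-5, so λ = -6.

-6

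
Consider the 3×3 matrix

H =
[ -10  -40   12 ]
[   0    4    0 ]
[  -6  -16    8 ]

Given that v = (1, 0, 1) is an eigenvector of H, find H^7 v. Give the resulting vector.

First find the eigenvalue: Hv = (2, 0, 2) = 2·(1, 0, 1), so λ = 2.
Then H^7 v = λ^7·v = 2^7·(1, 0, 1) = 128·(1, 0, 1) = (128, 0, 128).

(128, 0, 128)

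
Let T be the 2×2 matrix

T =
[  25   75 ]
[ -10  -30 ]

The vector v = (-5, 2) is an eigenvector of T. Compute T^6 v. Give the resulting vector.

(-78125, 31250)

First find the eigenvalue: Tv = (25, -10) = -5·(-5, 2), so λ = -5.
Then T^6 v = λ^6·v = (-5)^6·(-5, 2) = 15625·(-5, 2) = (-78125, 31250).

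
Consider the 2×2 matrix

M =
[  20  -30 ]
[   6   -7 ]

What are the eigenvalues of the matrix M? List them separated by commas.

5, 8

det(M - μI) = (20 - μ)(-7 - μ) - (-30)·(6) = μ^2 - 13μ + 40.
This factors as (μ - 5)·(μ - 8) = 0.
Eigenvalues: 5, 8.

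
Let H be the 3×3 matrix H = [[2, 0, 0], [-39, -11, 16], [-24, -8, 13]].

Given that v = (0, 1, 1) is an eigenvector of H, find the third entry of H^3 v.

125

First find the eigenvalue: Hv = (0, 5, 5) = 5·(0, 1, 1), so λ = 5.
Then H^3 v = λ^3·v = 5^3·(0, 1, 1) = 125·(0, 1, 1) = (0, 125, 125).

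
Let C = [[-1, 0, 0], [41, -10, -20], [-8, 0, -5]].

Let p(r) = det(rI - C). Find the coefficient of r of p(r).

p(r) = r^3 + 16r^2 + 65r + 50.
The coefficient of r is 65.

65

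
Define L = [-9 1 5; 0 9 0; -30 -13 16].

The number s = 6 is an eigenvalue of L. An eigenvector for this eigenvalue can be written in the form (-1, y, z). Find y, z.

0, -3

We need (L - 6I)v = 0.
L - 6I = [[-15, 1, 5], [0, 3, 0], [-30, -13, 10]].
Row 1: (-15)·-1 + (1)·y + (5)·z = 0
Row 2: (0)·-1 + (3)·y + (0)·z = 0
Row 3: (-30)·-1 + (-13)·y + (10)·z = 0
Solving gives y = 0, z = -3.
Check: L·(-1, 0, -3) = (-6, 0, -18) = 6·(-1, 0, -3).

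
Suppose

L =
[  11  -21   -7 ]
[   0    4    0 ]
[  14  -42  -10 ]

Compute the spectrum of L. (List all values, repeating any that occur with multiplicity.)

-3, 4, 4

Compute the characteristic polynomial p(λ) = det(λI - L).
Cofactor expansion gives p(λ) = λ^3 - 5λ^2 - 8λ + 48.
Rational-root test: λ = -3 gives p(-3) = 0.
Dividing by (λ + 3) leaves λ^2 - 8λ + 16.
The quadratic factor is (λ - 4)^2.
Eigenvalues: -3, 4, 4.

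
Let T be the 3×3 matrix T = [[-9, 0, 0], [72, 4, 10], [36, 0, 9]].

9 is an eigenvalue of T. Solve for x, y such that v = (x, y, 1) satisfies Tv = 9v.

We need (T - 9I)v = 0.
T - 9I = [[-18, 0, 0], [72, -5, 10], [36, 0, 0]].
Row 1: (-18)·x + (0)·y + (0)·1 = 0
Row 2: (72)·x + (-5)·y + (10)·1 = 0
Row 3: (36)·x + (0)·y + (0)·1 = 0
Solving gives x = 0, y = 2.
Check: T·(0, 2, 1) = (0, 18, 9) = 9·(0, 2, 1).

0, 2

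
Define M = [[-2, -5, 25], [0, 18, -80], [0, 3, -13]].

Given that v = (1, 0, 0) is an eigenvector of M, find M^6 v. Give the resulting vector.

First find the eigenvalue: Mv = (-2, 0, 0) = -2·(1, 0, 0), so λ = -2.
Then M^6 v = λ^6·v = (-2)^6·(1, 0, 0) = 64·(1, 0, 0) = (64, 0, 0).

(64, 0, 0)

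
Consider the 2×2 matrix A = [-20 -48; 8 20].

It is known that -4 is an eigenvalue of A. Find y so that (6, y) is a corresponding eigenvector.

-2

We need (A + 4I)v = 0.
A + 4I = [[-16, -48], [8, 24]].
Row 1: (-16)·6 + (-48)·y = 0
Row 2: (8)·6 + (24)·y = 0
Solving gives y = -2.
Check: A·(6, -2) = (-24, 8) = -4·(6, -2).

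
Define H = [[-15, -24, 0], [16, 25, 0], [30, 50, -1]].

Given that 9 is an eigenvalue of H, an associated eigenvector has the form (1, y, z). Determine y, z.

We need (H - 9I)v = 0.
H - 9I = [[-24, -24, 0], [16, 16, 0], [30, 50, -10]].
Row 1: (-24)·1 + (-24)·y + (0)·z = 0
Row 2: (16)·1 + (16)·y + (0)·z = 0
Row 3: (30)·1 + (50)·y + (-10)·z = 0
Solving gives y = -1, z = -2.
Check: H·(1, -1, -2) = (9, -9, -18) = 9·(1, -1, -2).

-1, -2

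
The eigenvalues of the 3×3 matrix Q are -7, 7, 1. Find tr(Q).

1

trace(Q) is the sum of the eigenvalues: (-7) + (7) + (1) = 1.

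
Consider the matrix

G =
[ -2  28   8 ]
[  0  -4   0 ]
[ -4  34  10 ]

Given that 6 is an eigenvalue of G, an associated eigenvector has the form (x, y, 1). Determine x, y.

1, 0

We need (G - 6I)v = 0.
G - 6I = [[-8, 28, 8], [0, -10, 0], [-4, 34, 4]].
Row 1: (-8)·x + (28)·y + (8)·1 = 0
Row 2: (0)·x + (-10)·y + (0)·1 = 0
Row 3: (-4)·x + (34)·y + (4)·1 = 0
Solving gives x = 1, y = 0.
Check: G·(1, 0, 1) = (6, 0, 6) = 6·(1, 0, 1).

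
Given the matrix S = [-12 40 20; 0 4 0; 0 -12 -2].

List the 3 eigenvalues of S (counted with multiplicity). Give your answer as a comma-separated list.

-12, -2, 4

The characteristic polynomial is p(λ) = det(λI - S).
Expanding the 3×3 determinant: p(λ) = λ^3 + 10λ^2 - 32λ - 96.
Try λ = -12: p(-12) = 0, so -12 is a root.
Dividing by (λ + 12) leaves λ^2 - 2λ - 8.
The quadratic factors as (λ + 2)·(λ - 4).
Eigenvalues: -12, -2, 4.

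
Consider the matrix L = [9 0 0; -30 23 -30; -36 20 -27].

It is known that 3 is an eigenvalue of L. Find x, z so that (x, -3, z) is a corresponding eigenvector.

0, -2

We need (L - 3I)v = 0.
L - 3I = [[6, 0, 0], [-30, 20, -30], [-36, 20, -30]].
Row 1: (6)·x + (0)·-3 + (0)·z = 0
Row 2: (-30)·x + (20)·-3 + (-30)·z = 0
Row 3: (-36)·x + (20)·-3 + (-30)·z = 0
Solving gives x = 0, z = -2.
Check: L·(0, -3, -2) = (0, -9, -6) = 3·(0, -3, -2).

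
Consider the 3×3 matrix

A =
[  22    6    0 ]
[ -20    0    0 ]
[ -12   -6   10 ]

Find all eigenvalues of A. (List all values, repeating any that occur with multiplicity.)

10, 10, 12

The characteristic polynomial is p(s) = det(sI - A).
Expanding along the first row, p(s) = s^3 - 32s^2 + 340s - 1200.
Try s = 10: p(10) = 0, so 10 is a root.
Factor out (s - 10): p(s) = (s - 10)·(s^2 - 22s + 120).
The quadratic factors as (s - 10)·(s - 12).
Eigenvalues: 10, 10, 12.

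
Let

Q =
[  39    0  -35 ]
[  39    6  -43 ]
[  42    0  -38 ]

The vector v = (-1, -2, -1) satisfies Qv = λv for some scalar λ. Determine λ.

4

Compute Qv: Q·(-1, -2, -1) = (-4, -8, -4).
Since Qv = λv, compare component 1: -4 = λ·-1, so λ = 4.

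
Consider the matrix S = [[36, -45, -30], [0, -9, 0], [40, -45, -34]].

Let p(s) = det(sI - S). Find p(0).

p(0) = det(0·I − S) = det(−S) = (−1)^3·det(S).
det(S) = 216, so p(0) = -216.

-216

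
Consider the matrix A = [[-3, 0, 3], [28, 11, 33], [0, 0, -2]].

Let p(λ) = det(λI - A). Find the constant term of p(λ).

-66

p(λ) = λ^3 - 6λ^2 - 49λ - 66.
The constant term is -66.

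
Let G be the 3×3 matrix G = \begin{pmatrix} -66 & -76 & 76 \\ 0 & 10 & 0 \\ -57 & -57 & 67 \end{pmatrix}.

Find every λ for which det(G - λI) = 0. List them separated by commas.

The characteristic polynomial is p(lambda) = det(lambda·I - G).
Expanding along the first row, p(lambda) = lambda^3 - 11·lambda^2 - 80·lambda + 900.
Try lambda = 10: p(10) = 0, so 10 is a root.
Factor out (lambda - 10): p(lambda) = (lambda - 10)·(lambda^2 - lambda - 90).
The quadratic factors as (lambda + 9)·(lambda - 10).
Eigenvalues: -9, 10, 10.

-9, 10, 10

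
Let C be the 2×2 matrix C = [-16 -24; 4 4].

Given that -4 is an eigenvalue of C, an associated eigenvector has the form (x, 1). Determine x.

We need (C + 4I)v = 0.
C + 4I = [[-12, -24], [4, 8]].
Row 1: (-12)·x + (-24)·1 = 0
Row 2: (4)·x + (8)·1 = 0
Solving gives x = -2.
Check: C·(-2, 1) = (8, -4) = -4·(-2, 1).

-2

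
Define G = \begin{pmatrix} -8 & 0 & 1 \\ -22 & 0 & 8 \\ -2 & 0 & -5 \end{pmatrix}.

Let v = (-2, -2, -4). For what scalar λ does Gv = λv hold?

-6

Compute Gv: G·(-2, -2, -4) = (12, 12, 24).
Since Gv = λv, compare component 1: 12 = λ·-2, so λ = -6.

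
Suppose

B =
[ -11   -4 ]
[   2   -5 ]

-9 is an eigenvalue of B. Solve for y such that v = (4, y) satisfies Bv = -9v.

-2

We need (B + 9I)v = 0.
B + 9I = [[-2, -4], [2, 4]].
Row 1: (-2)·4 + (-4)·y = 0
Row 2: (2)·4 + (4)·y = 0
Solving gives y = -2.
Check: B·(4, -2) = (-36, 18) = -9·(4, -2).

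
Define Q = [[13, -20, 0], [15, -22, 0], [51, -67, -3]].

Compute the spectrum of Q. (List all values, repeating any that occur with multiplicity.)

-7, -3, -2

Compute the characteristic polynomial p(μ) = det(μI - Q).
Expanding the 3×3 determinant: p(μ) = μ^3 + 12μ^2 + 41μ + 42.
Since p(-2) = 0, μ = -2 is a root.
Dividing by (μ + 2) leaves μ^2 + 10μ + 21.
The quadratic factors as (μ + 7)·(μ + 3).
Eigenvalues: -7, -3, -2.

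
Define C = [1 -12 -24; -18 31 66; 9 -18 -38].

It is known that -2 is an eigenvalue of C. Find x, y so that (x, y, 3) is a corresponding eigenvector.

We need (C + 2I)v = 0.
C + 2I = [[3, -12, -24], [-18, 33, 66], [9, -18, -36]].
Row 1: (3)·x + (-12)·y + (-24)·3 = 0
Row 2: (-18)·x + (33)·y + (66)·3 = 0
Row 3: (9)·x + (-18)·y + (-36)·3 = 0
Solving gives x = 0, y = -6.
Check: C·(0, -6, 3) = (0, 12, -6) = -2·(0, -6, 3).

0, -6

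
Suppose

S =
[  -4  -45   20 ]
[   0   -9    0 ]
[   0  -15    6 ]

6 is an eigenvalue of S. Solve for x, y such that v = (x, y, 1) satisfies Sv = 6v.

We need (S - 6I)v = 0.
S - 6I = [[-10, -45, 20], [0, -15, 0], [0, -15, 0]].
Row 1: (-10)·x + (-45)·y + (20)·1 = 0
Row 2: (0)·x + (-15)·y + (0)·1 = 0
Row 3: (0)·x + (-15)·y + (0)·1 = 0
Solving gives x = 2, y = 0.
Check: S·(2, 0, 1) = (12, 0, 6) = 6·(2, 0, 1).

2, 0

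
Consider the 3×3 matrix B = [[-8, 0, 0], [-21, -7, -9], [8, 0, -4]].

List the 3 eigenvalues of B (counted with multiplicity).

The characteristic polynomial is p(lambda) = det(lambda·I - B).
Expanding the 3×3 determinant: p(lambda) = lambda^3 + 19·lambda^2 + 116·lambda + 224.
Since p(-7) = 0, lambda = -7 is a root.
Factor out (lambda + 7): p(lambda) = (lambda + 7)·(lambda^2 + 12·lambda + 32).
The quadratic factors as (lambda + 8)·(lambda + 4).
Eigenvalues: -8, -7, -4.

-8, -7, -4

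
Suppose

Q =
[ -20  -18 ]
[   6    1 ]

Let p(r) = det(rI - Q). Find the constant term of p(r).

88

p(r) = r^2 + 19r + 88.
The constant term is 88.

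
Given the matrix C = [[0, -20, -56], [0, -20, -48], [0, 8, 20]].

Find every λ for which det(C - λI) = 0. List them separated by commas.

-4, 0, 4

The characteristic polynomial is p(lambda) = det(lambda·I - C).
Expanding the 3×3 determinant: p(lambda) = lambda^3 - 16·lambda.
Rational-root test: lambda = 4 gives p(4) = 0.
Dividing by (lambda - 4) leaves lambda^2 + 4·lambda.
The quadratic factors as (lambda + 4)·lambda.
Eigenvalues: -4, 0, 4.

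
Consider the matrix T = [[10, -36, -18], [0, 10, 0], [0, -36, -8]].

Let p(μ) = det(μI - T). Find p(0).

800

p(0) = det(0·I − T) = det(−T) = (−1)^3·det(T).
det(T) = -800, so p(0) = 800.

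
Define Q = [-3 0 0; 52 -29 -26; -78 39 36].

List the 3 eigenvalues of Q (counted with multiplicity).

Set up det(λI - Q) = 0.
Cofactor expansion gives p(λ) = λ^3 - 4λ^2 - 51λ - 90.
Try λ = -3: p(-3) = 0, so -3 is a root.
Dividing by (λ + 3) leaves λ^2 - 7λ - 30.
The quadratic factors as (λ + 3)·(λ - 10).
Eigenvalues: -3, -3, 10.

-3, -3, 10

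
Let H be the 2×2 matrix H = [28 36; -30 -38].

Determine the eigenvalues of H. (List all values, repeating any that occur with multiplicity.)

-8, -2

det(H - μI) = (28 - μ)(-38 - μ) - (36)·(-30) = μ^2 + 10μ + 16.
This factors as (μ + 8)·(μ + 2) = 0.
Eigenvalues: -8, -2.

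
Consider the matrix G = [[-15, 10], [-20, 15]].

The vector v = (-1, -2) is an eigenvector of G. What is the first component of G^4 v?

First find the eigenvalue: Gv = (-5, -10) = 5·(-1, -2), so λ = 5.
Then G^4 v = λ^4·v = 5^4·(-1, -2) = 625·(-1, -2) = (-625, -1250).

-625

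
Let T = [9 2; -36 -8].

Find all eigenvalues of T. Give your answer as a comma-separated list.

0, 1

det(T - λI) = (9 - λ)(-8 - λ) - (2)·(-36) = λ^2 - λ.
This factors as λ·(λ - 1) = 0.
Eigenvalues: 0, 1.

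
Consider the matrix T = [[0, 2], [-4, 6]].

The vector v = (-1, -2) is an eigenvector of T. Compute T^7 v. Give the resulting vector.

(-16384, -32768)

First find the eigenvalue: Tv = (-4, -8) = 4·(-1, -2), so λ = 4.
Then T^7 v = λ^7·v = 4^7·(-1, -2) = 16384·(-1, -2) = (-16384, -32768).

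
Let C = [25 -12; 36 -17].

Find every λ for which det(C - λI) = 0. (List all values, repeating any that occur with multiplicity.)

1, 7

det(C - λI) = (25 - λ)(-17 - λ) - (-12)·(36) = λ^2 - 8λ + 7.
This factors as (λ - 1)·(λ - 7) = 0.
Eigenvalues: 1, 7.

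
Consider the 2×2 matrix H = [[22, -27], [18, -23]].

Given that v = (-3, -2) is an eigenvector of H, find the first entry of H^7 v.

-49152

First find the eigenvalue: Hv = (-12, -8) = 4·(-3, -2), so λ = 4.
Then H^7 v = λ^7·v = 4^7·(-3, -2) = 16384·(-3, -2) = (-49152, -32768).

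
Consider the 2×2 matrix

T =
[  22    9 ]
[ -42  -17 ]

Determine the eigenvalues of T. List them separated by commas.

1, 4

det(T - lambda·I) = (22 - lambda)(-17 - lambda) - (9)·(-42) = lambda^2 - 5·lambda + 4.
This factors as (lambda - 1)·(lambda - 4) = 0.
Eigenvalues: 1, 4.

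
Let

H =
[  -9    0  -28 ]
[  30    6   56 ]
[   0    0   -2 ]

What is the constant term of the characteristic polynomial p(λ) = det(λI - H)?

p(0) = det(0·I − H) = det(−H) = (−1)^3·det(H).
det(H) = 108, so p(0) = -108.

-108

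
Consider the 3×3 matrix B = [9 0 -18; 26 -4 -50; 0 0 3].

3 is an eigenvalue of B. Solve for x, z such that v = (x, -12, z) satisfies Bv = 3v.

We need (B - 3I)v = 0.
B - 3I = [[6, 0, -18], [26, -7, -50], [0, 0, 0]].
Row 1: (6)·x + (0)·-12 + (-18)·z = 0
Row 2: (26)·x + (-7)·-12 + (-50)·z = 0
Row 3: (0)·x + (0)·-12 + (0)·z = 0
Solving gives x = -9, z = -3.
Check: B·(-9, -12, -3) = (-27, -36, -9) = 3·(-9, -12, -3).

-9, -3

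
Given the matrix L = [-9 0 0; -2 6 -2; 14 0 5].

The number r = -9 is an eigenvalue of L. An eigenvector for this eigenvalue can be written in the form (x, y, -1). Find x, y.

We need (L + 9I)v = 0.
L + 9I = [[0, 0, 0], [-2, 15, -2], [14, 0, 14]].
Row 1: (0)·x + (0)·y + (0)·-1 = 0
Row 2: (-2)·x + (15)·y + (-2)·-1 = 0
Row 3: (14)·x + (0)·y + (14)·-1 = 0
Solving gives x = 1, y = 0.
Check: L·(1, 0, -1) = (-9, 0, 9) = -9·(1, 0, -1).

1, 0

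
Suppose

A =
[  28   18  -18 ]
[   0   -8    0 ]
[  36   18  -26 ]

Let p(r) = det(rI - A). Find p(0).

p(0) = det(0·I − A) = det(−A) = (−1)^3·det(A).
det(A) = 640, so p(0) = -640.

-640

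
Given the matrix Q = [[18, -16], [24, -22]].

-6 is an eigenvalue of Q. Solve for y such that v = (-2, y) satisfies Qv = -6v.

We need (Q + 6I)v = 0.
Q + 6I = [[24, -16], [24, -16]].
Row 1: (24)·-2 + (-16)·y = 0
Row 2: (24)·-2 + (-16)·y = 0
Solving gives y = -3.
Check: Q·(-2, -3) = (12, 18) = -6·(-2, -3).

-3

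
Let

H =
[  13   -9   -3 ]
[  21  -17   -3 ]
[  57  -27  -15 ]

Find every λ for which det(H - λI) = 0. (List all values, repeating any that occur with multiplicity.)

-8, -6, -5

Set up det(sI - H) = 0.
Cofactor expansion gives p(s) = s^3 + 19s^2 + 118s + 240.
Try s = -6: p(-6) = 0, so -6 is a root.
Dividing by (s + 6) leaves s^2 + 13s + 40.
The quadratic factors as (s + 8)·(s + 5).
Eigenvalues: -8, -6, -5.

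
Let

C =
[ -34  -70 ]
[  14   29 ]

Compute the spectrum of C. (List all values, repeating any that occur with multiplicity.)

det(C - rI) = (-34 - r)(29 - r) - (-70)·(14) = r^2 + 5r - 6.
This factors as (r + 6)·(r - 1) = 0.
Eigenvalues: -6, 1.

-6, 1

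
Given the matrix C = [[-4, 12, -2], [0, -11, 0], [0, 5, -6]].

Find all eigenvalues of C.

The characteristic polynomial is p(r) = det(rI - C).
Expanding along the first row, p(r) = r^3 + 21r^2 + 134r + 264.
Try r = -4: p(-4) = 0, so -4 is a root.
Factor out (r + 4): p(r) = (r + 4)·(r^2 + 17r + 66).
The quadratic factors as (r + 11)·(r + 6).
Eigenvalues: -11, -6, -4.

-11, -6, -4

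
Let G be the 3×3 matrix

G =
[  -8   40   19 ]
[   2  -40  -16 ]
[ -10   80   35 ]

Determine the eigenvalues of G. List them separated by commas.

-10, -3, 0

The characteristic polynomial is p(μ) = det(μI - G).
Expanding the 3×3 determinant: p(μ) = μ^3 + 13μ^2 + 30μ.
Try μ = -3: p(-3) = 0, so -3 is a root.
Factor out (μ + 3): p(μ) = (μ + 3)·(μ^2 + 10μ).
The quadratic factors as (μ + 10)·μ.
Eigenvalues: -10, -3, 0.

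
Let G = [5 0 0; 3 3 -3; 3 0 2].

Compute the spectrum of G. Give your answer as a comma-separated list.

2, 3, 5

Compute the characteristic polynomial p(t) = det(tI - G).
Expanding the 3×3 determinant: p(t) = t^3 - 10t^2 + 31t - 30.
Rational-root test: t = 2 gives p(2) = 0.
Factor out (t - 2): p(t) = (t - 2)·(t^2 - 8t + 15).
The quadratic factors as (t - 3)·(t - 5).
Eigenvalues: 2, 3, 5.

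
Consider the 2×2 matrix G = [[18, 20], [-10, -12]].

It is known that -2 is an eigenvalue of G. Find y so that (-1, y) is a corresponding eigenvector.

1

We need (G + 2I)v = 0.
G + 2I = [[20, 20], [-10, -10]].
Row 1: (20)·-1 + (20)·y = 0
Row 2: (-10)·-1 + (-10)·y = 0
Solving gives y = 1.
Check: G·(-1, 1) = (2, -2) = -2·(-1, 1).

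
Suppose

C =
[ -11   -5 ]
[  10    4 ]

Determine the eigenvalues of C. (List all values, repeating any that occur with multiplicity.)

-6, -1

det(C - λI) = (-11 - λ)(4 - λ) - (-5)·(10) = λ^2 + 7λ + 6.
This factors as (λ + 6)·(λ + 1) = 0.
Eigenvalues: -6, -1.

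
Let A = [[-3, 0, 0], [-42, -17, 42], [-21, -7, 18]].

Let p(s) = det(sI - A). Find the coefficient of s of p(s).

-15

p(s) = s^3 + 2s^2 - 15s - 36.
The coefficient of s is -15.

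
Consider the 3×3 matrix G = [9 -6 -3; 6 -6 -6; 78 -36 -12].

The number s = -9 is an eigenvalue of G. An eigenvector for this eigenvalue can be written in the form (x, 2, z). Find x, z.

1, 2

We need (G + 9I)v = 0.
G + 9I = [[18, -6, -3], [6, 3, -6], [78, -36, -3]].
Row 1: (18)·x + (-6)·2 + (-3)·z = 0
Row 2: (6)·x + (3)·2 + (-6)·z = 0
Row 3: (78)·x + (-36)·2 + (-3)·z = 0
Solving gives x = 1, z = 2.
Check: G·(1, 2, 2) = (-9, -18, -18) = -9·(1, 2, 2).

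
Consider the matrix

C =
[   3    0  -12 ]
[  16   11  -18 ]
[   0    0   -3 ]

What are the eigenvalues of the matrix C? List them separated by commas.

Set up det(sI - C) = 0.
Expanding the 3×3 determinant: p(s) = s^3 - 11s^2 - 9s + 99.
Rational-root test: s = -3 gives p(-3) = 0.
Factor out (s + 3): p(s) = (s + 3)·(s^2 - 14s + 33).
The quadratic factors as (s - 3)·(s - 11).
Eigenvalues: -3, 3, 11.

-3, 3, 11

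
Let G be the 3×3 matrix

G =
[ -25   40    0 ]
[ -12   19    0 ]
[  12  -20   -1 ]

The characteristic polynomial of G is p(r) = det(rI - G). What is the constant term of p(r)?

5

p(r) = r^3 + 7r^2 + 11r + 5.
The constant term is 5.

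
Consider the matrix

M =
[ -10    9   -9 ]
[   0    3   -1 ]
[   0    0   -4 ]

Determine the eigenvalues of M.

-10, -4, 3

M is upper triangular, so its eigenvalues are the diagonal entries.
Diagonal: -10, 3, -4.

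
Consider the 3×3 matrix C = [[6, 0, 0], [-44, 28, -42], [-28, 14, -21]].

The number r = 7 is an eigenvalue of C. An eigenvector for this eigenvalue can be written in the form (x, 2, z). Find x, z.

0, 1

We need (C - 7I)v = 0.
C - 7I = [[-1, 0, 0], [-44, 21, -42], [-28, 14, -28]].
Row 1: (-1)·x + (0)·2 + (0)·z = 0
Row 2: (-44)·x + (21)·2 + (-42)·z = 0
Row 3: (-28)·x + (14)·2 + (-28)·z = 0
Solving gives x = 0, z = 1.
Check: C·(0, 2, 1) = (0, 14, 7) = 7·(0, 2, 1).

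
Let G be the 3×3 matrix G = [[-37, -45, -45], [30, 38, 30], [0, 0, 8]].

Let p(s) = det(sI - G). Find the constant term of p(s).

p(s) = s^3 - 9s^2 - 48s + 448.
The constant term is 448.

448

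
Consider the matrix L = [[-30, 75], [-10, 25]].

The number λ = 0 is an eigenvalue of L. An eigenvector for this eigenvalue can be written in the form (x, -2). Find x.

-5

We need (L)v = 0.
L = [[-30, 75], [-10, 25]].
Row 1: (-30)·x + (75)·-2 = 0
Row 2: (-10)·x + (25)·-2 = 0
Solving gives x = -5.
Check: L·(-5, -2) = (0, 0) = 0·(-5, -2).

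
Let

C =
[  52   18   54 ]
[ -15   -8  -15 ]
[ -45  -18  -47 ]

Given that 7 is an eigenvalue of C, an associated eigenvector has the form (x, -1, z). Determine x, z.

We need (C - 7I)v = 0.
C - 7I = [[45, 18, 54], [-15, -15, -15], [-45, -18, -54]].
Row 1: (45)·x + (18)·-1 + (54)·z = 0
Row 2: (-15)·x + (-15)·-1 + (-15)·z = 0
Row 3: (-45)·x + (-18)·-1 + (-54)·z = 0
Solving gives x = 4, z = -3.
Check: C·(4, -1, -3) = (28, -7, -21) = 7·(4, -1, -3).

4, -3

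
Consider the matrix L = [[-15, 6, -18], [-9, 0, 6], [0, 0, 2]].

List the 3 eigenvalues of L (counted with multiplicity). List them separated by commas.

-9, -6, 2

The characteristic polynomial is p(μ) = det(μI - L).
Expanding the 3×3 determinant: p(μ) = μ^3 + 13μ^2 + 24μ - 108.
Since p(2) = 0, μ = 2 is a root.
Factor out (μ - 2): p(μ) = (μ - 2)·(μ^2 + 15μ + 54).
The quadratic factors as (μ + 9)·(μ + 6).
Eigenvalues: -9, -6, 2.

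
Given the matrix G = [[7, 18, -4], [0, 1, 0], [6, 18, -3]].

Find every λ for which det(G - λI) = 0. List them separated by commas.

1, 1, 3

Set up det(rI - G) = 0.
Expanding the 3×3 determinant: p(r) = r^3 - 5r^2 + 7r - 3.
Rational-root test: r = 1 gives p(1) = 0.
Dividing by (r - 1) leaves r^2 - 4r + 3.
The quadratic factors as (r - 1)·(r - 3).
Eigenvalues: 1, 1, 3.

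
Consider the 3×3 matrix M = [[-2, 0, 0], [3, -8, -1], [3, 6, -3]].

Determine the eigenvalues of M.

Compute the characteristic polynomial p(μ) = det(μI - M).
Expanding along the first row, p(μ) = μ^3 + 13μ^2 + 52μ + 60.
Since p(-2) = 0, μ = -2 is a root.
Factor out (μ + 2): p(μ) = (μ + 2)·(μ^2 + 11μ + 30).
The quadratic factors as (μ + 6)·(μ + 5).
Eigenvalues: -6, -5, -2.

-6, -5, -2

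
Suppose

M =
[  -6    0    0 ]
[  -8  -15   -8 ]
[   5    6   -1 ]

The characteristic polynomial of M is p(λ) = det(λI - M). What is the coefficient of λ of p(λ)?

p(λ) = λ^3 + 22λ^2 + 159λ + 378.
The coefficient of λ is 159.

159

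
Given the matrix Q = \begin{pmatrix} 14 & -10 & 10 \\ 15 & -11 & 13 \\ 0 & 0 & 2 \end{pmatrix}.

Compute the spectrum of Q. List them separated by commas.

-1, 2, 4

Compute the characteristic polynomial p(t) = det(tI - Q).
Expanding the 3×3 determinant: p(t) = t^3 - 5t^2 + 2t + 8.
Try t = -1: p(-1) = 0, so -1 is a root.
Dividing by (t + 1) leaves t^2 - 6t + 8.
The quadratic factors as (t - 2)·(t - 4).
Eigenvalues: -1, 2, 4.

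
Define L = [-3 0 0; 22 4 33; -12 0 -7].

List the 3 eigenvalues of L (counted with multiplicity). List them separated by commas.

-7, -3, 4

Set up det(rI - L) = 0.
Cofactor expansion gives p(r) = r^3 + 6r^2 - 19r - 84.
Try r = -3: p(-3) = 0, so -3 is a root.
Factor out (r + 3): p(r) = (r + 3)·(r^2 + 3r - 28).
The quadratic factors as (r + 7)·(r - 4).
Eigenvalues: -7, -3, 4.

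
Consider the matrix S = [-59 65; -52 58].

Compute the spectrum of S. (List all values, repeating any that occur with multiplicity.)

-7, 6

det(S - rI) = (-59 - r)(58 - r) - (65)·(-52) = r^2 + r - 42.
This factors as (r + 7)·(r - 6) = 0.
Eigenvalues: -7, 6.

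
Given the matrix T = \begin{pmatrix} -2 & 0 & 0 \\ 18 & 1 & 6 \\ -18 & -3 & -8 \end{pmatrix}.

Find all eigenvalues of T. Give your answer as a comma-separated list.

Set up det(rI - T) = 0.
Expanding the 3×3 determinant: p(r) = r^3 + 9r^2 + 24r + 20.
Try r = -2: p(-2) = 0, so -2 is a root.
Factor out (r + 2): p(r) = (r + 2)·(r^2 + 7r + 10).
The quadratic factors as (r + 5)·(r + 2).
Eigenvalues: -5, -2, -2.

-5, -2, -2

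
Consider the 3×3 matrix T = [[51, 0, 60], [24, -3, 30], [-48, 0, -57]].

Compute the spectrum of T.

The characteristic polynomial is p(λ) = det(λI - T).
Expanding along the first row, p(λ) = λ^3 + 9λ^2 - 9λ - 81.
Since p(-9) = 0, λ = -9 is a root.
Factor out (λ + 9): p(λ) = (λ + 9)·(λ^2 - 9).
The quadratic factors as (λ + 3)·(λ - 3).
Eigenvalues: -9, -3, 3.

-9, -3, 3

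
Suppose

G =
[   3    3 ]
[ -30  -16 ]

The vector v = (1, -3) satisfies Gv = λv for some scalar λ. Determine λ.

Compute Gv: G·(1, -3) = (-6, 18).
Since Gv = λv, compare component 1: -6 = λ·1, so λ = -6.

-6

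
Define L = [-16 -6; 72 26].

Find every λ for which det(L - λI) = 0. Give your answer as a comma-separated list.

det(L - λI) = (-16 - λ)(26 - λ) - (-6)·(72) = λ^2 - 10λ + 16.
This factors as (λ - 2)·(λ - 8) = 0.
Eigenvalues: 2, 8.

2, 8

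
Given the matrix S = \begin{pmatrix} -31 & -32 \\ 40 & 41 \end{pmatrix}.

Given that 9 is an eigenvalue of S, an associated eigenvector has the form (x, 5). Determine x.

We need (S - 9I)v = 0.
S - 9I = [[-40, -32], [40, 32]].
Row 1: (-40)·x + (-32)·5 = 0
Row 2: (40)·x + (32)·5 = 0
Solving gives x = -4.
Check: S·(-4, 5) = (-36, 45) = 9·(-4, 5).

-4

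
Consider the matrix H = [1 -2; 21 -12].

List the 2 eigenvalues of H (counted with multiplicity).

-6, -5

det(H - μI) = (1 - μ)(-12 - μ) - (-2)·(21) = μ^2 + 11μ + 30.
This factors as (μ + 6)·(μ + 5) = 0.
Eigenvalues: -6, -5.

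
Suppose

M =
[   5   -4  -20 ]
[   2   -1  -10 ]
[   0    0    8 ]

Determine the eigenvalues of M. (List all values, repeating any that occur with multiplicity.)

1, 3, 8

The characteristic polynomial is p(r) = det(rI - M).
Expanding along the first row, p(r) = r^3 - 12r^2 + 35r - 24.
Rational-root test: r = 1 gives p(1) = 0.
Dividing by (r - 1) leaves r^2 - 11r + 24.
The quadratic factors as (r - 3)·(r - 8).
Eigenvalues: 1, 3, 8.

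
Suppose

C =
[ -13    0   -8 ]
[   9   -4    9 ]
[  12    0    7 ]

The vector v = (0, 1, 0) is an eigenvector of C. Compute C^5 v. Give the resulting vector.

(0, -1024, 0)

First find the eigenvalue: Cv = (0, -4, 0) = -4·(0, 1, 0), so λ = -4.
Then C^5 v = λ^5·v = (-4)^5·(0, 1, 0) = -1024·(0, 1, 0) = (0, -1024, 0).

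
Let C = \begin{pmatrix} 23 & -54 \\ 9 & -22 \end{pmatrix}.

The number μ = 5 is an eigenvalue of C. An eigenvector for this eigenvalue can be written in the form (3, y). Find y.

We need (C - 5I)v = 0.
C - 5I = [[18, -54], [9, -27]].
Row 1: (18)·3 + (-54)·y = 0
Row 2: (9)·3 + (-27)·y = 0
Solving gives y = 1.
Check: C·(3, 1) = (15, 5) = 5·(3, 1).

1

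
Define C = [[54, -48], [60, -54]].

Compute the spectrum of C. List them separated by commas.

-6, 6

det(C - tI) = (54 - t)(-54 - t) - (-48)·(60) = t^2 - 36.
This factors as (t + 6)·(t - 6) = 0.
Eigenvalues: -6, 6.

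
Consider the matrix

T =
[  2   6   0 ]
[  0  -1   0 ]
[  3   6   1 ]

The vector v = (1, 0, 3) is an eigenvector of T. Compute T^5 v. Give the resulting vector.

First find the eigenvalue: Tv = (2, 0, 6) = 2·(1, 0, 3), so λ = 2.
Then T^5 v = λ^5·v = 2^5·(1, 0, 3) = 32·(1, 0, 3) = (32, 0, 96).

(32, 0, 96)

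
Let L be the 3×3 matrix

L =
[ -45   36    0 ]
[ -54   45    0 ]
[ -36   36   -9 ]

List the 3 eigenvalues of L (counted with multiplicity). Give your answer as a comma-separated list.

The characteristic polynomial is p(μ) = det(μI - L).
Expanding along the first row, p(μ) = μ^3 + 9μ^2 - 81μ - 729.
Since p(-9) = 0, μ = -9 is a root.
Dividing by (μ + 9) leaves μ^2 - 81.
The quadratic factors as (μ + 9)·(μ - 9).
Eigenvalues: -9, -9, 9.

-9, -9, 9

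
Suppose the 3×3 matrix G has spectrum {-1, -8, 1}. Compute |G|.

8

det(G) is the product of the eigenvalues: (-1) · (-8) · (1) = 8.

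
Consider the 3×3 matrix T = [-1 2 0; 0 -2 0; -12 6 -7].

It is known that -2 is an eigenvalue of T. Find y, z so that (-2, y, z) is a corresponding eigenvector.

1, 6

We need (T + 2I)v = 0.
T + 2I = [[1, 2, 0], [0, 0, 0], [-12, 6, -5]].
Row 1: (1)·-2 + (2)·y + (0)·z = 0
Row 2: (0)·-2 + (0)·y + (0)·z = 0
Row 3: (-12)·-2 + (6)·y + (-5)·z = 0
Solving gives y = 1, z = 6.
Check: T·(-2, 1, 6) = (4, -2, -12) = -2·(-2, 1, 6).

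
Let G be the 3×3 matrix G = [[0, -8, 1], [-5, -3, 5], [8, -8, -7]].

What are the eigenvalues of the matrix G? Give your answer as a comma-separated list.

Compute the characteristic polynomial p(s) = det(sI - G).
Cofactor expansion gives p(s) = s^3 + 10s^2 + 13s - 24.
Rational-root test: s = -3 gives p(-3) = 0.
Factor out (s + 3): p(s) = (s + 3)·(s^2 + 7s - 8).
The quadratic factors as (s + 8)·(s - 1).
Eigenvalues: -8, -3, 1.

-8, -3, 1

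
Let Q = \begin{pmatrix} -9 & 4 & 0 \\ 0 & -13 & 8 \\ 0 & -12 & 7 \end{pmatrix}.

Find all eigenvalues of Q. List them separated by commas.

Compute the characteristic polynomial p(t) = det(tI - Q).
Cofactor expansion gives p(t) = t^3 + 15t^2 + 59t + 45.
Try t = -5: p(-5) = 0, so -5 is a root.
Factor out (t + 5): p(t) = (t + 5)·(t^2 + 10t + 9).
The quadratic factors as (t + 9)·(t + 1).
Eigenvalues: -9, -5, -1.

-9, -5, -1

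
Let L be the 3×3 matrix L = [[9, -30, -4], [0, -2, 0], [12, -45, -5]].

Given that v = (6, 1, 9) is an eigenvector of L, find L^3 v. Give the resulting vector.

First find the eigenvalue: Lv = (-12, -2, -18) = -2·(6, 1, 9), so λ = -2.
Then L^3 v = λ^3·v = (-2)^3·(6, 1, 9) = -8·(6, 1, 9) = (-48, -8, -72).

(-48, -8, -72)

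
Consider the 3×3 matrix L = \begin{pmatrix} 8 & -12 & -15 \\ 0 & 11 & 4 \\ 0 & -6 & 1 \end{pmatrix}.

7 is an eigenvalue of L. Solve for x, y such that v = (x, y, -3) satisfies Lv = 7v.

-9, 3

We need (L - 7I)v = 0.
L - 7I = [[1, -12, -15], [0, 4, 4], [0, -6, -6]].
Row 1: (1)·x + (-12)·y + (-15)·-3 = 0
Row 2: (0)·x + (4)·y + (4)·-3 = 0
Row 3: (0)·x + (-6)·y + (-6)·-3 = 0
Solving gives x = -9, y = 3.
Check: L·(-9, 3, -3) = (-63, 21, -21) = 7·(-9, 3, -3).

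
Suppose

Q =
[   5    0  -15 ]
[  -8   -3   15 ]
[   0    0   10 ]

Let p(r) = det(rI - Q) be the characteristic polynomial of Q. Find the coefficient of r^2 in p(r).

The coefficient of r^2 of det(rI - Q) is −trace(Q).
trace(Q) = (5) + (-3) + (10) = 12, so the coefficient is -12.

-12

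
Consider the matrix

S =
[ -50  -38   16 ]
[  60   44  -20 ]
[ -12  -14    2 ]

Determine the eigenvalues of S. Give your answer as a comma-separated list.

The characteristic polynomial is p(μ) = det(μI - S).
Expanding along the first row, p(μ) = μ^3 + 4μ^2 - 20μ - 48.
Since p(-6) = 0, μ = -6 is a root.
Dividing by (μ + 6) leaves μ^2 - 2μ - 8.
The quadratic factors as (μ + 2)·(μ - 4).
Eigenvalues: -6, -2, 4.

-6, -2, 4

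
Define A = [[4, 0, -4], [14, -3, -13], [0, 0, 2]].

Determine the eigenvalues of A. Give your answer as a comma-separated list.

The characteristic polynomial is p(r) = det(rI - A).
Expanding the 3×3 determinant: p(r) = r^3 - 3r^2 - 10r + 24.
Rational-root test: r = 4 gives p(4) = 0.
Dividing by (r - 4) leaves r^2 + r - 6.
The quadratic factors as (r + 3)·(r - 2).
Eigenvalues: -3, 2, 4.

-3, 2, 4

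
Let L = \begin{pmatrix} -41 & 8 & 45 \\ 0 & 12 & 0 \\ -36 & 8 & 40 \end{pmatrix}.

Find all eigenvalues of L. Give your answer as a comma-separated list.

-5, 4, 12

Set up det(λI - L) = 0.
Cofactor expansion gives p(λ) = λ^3 - 11λ^2 - 32λ + 240.
Try λ = 4: p(4) = 0, so 4 is a root.
Dividing by (λ - 4) leaves λ^2 - 7λ - 60.
The quadratic factors as (λ + 5)·(λ - 12).
Eigenvalues: -5, 4, 12.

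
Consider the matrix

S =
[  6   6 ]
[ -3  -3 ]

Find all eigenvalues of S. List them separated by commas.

0, 3

det(S - sI) = (6 - s)(-3 - s) - (6)·(-3) = s^2 - 3s.
This factors as s·(s - 3) = 0.
Eigenvalues: 0, 3.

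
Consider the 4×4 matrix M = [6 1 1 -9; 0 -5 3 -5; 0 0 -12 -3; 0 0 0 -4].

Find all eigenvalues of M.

-12, -5, -4, 6

M is upper triangular, so its eigenvalues are the diagonal entries.
Diagonal: 6, -5, -12, -4.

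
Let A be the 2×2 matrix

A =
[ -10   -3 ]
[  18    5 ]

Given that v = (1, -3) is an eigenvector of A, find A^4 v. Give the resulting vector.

(1, -3)

First find the eigenvalue: Av = (-1, 3) = -1·(1, -3), so λ = -1.
Then A^4 v = λ^4·v = (-1)^4·(1, -3) = 1·(1, -3) = (1, -3).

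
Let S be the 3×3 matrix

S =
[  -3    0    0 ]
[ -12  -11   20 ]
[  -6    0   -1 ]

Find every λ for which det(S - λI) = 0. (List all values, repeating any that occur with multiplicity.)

Compute the characteristic polynomial p(s) = det(sI - S).
Cofactor expansion gives p(s) = s^3 + 15s^2 + 47s + 33.
Since p(-1) = 0, s = -1 is a root.
Factor out (s + 1): p(s) = (s + 1)·(s^2 + 14s + 33).
The quadratic factors as (s + 11)·(s + 3).
Eigenvalues: -11, -3, -1.

-11, -3, -1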